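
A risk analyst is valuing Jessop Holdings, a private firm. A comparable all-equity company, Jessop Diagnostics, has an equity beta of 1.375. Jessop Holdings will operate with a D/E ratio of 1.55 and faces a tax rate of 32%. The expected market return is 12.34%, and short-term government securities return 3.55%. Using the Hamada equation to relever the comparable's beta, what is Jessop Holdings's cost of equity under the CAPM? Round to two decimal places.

28.38%

β_L = β_U × [1 + (1 − t)(D/E)] = 1.375 × [1 + (1 − 0.32) × 1.55]
    = 1.375 × [1 + 0.68 × 1.55] = 1.375 × 2.0540 = 2.8243
MRP = 12.34% − 3.55% = 8.79%
E(R) = R_f + β_L × MRP = 3.55% + 2.8243 × 8.79% = 28.38%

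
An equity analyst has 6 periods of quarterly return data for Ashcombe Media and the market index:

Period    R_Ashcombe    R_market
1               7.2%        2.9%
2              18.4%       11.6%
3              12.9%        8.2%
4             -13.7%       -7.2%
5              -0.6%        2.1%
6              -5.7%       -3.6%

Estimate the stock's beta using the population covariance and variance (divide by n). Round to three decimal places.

1.681

Mean R_i = (7.2 + 18.4 + 12.9 − 13.7 − 0.6 − 5.7) / 6 = 3.0833%
Mean R_m = (2.9 + 11.6 + 8.2 − 7.2 + 2.1 − 3.6) / 6 = 2.3333%
Σ(R_i − R̄_i)(R_m − R̄_m) = 414.8333  ⇒  Cov = 414.8333 / 6 = 69.1389
Σ(R_m − R̄_m)² = 246.7533  ⇒  Var(R_m) = 246.7533 / 6 = 41.1256
β = Cov / Var(R_m) = 69.1389 / 41.1256 = 1.6812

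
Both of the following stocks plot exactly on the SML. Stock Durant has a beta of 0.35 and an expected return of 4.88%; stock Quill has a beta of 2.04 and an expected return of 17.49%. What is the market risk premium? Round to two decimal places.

7.46%

Both satisfy E(R) = R_f + β·MRP, so the slope of the SML is
MRP = (17.49% − 4.88%) / (2.04 − 0.35) = 12.61% / 1.69 = 7.4615%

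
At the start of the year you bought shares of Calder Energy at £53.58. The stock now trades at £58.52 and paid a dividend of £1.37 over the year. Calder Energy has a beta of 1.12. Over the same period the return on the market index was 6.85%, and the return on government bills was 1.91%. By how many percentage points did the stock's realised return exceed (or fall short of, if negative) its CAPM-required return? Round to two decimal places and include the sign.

Realised HPR = (P1 + D1 − P0) / P0 = (58.52 + 1.37 − 53.58) / 53.58 = 6.31 / 53.58 = 11.7768%
MRP = 6.85% − 1.91% = 4.94%
CAPM required = R_f + β·MRP = 1.91% + 1.12 × 4.94% = 7.4428%
α = realised − required = 11.7768% − 7.4428% = +4.33%

+4.33%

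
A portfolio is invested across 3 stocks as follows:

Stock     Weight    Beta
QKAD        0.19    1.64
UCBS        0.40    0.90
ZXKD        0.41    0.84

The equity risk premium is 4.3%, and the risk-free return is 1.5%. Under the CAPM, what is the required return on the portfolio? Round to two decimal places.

5.87%

β_P = Σ w_i β_i = 0.19×1.64 + 0.40×0.90 + 0.41×0.84 = 1.0160
E(R_P) = R_f + β_P × MRP = 1.5% + 1.0160 × 4.3% = 5.87%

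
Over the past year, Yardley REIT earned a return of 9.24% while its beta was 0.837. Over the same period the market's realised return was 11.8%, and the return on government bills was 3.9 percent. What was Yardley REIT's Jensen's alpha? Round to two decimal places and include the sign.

-1.27%

Market excess return = 11.8% − 3.9% = 7.90%
CAPM benchmark = R_f + β(R_m − R_f) = 3.9% + 0.837 × 7.9% = 10.5123%
α = actual − benchmark = 9.24% − 10.5123% = -1.27%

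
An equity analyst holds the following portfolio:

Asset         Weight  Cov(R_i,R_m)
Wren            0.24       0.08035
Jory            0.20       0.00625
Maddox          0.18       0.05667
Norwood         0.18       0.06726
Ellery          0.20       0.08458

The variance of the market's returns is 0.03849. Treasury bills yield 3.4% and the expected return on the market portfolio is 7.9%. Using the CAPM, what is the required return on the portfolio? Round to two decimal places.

β_Wren = 0.08035 / 0.03849 = 2.0876
β_Jory = 0.00625 / 0.03849 = 0.1624
β_Maddox = 0.05667 / 0.03849 = 1.4723
β_Norwood = 0.06726 / 0.03849 = 1.7475
β_Ellery = 0.08458 / 0.03849 = 2.1975
β_P = Σ w_i β_i = 0.24×2.0876 + 0.20×0.1624 + 0.18×1.4723 + 0.18×1.7475 + 0.20×2.1975 = 1.5526
MRP = 7.9% − 3.4% = 4.50%
E(R_P) = R_f + β_P × MRP = 3.4% + 1.5526 × 4.5% = 10.39%

10.39%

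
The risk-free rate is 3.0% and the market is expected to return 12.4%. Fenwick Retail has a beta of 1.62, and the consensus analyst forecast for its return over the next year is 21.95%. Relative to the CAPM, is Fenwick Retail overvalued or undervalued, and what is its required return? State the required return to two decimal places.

MRP = 12.4% − 3.0% = 9.40%
Required return = R_f + β·MRP = 3.0% + 1.62 × 9.4% = 18.23%
Forecast 21.95% > required 18.23% → the stock plots above the SML → undervalued.

Undervalued; required return 18.23%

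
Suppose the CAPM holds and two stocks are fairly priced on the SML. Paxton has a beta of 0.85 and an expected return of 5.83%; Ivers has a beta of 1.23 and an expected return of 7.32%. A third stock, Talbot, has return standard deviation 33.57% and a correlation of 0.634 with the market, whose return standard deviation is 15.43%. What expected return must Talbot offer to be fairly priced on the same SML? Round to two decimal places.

MRP = (7.32% − 5.83%) / (1.23 − 0.85) = 3.9211%
R_f = 5.83% − 0.85 × 3.9211% = 2.4971%
β_Talbot = ρ·σ_i/σ_m = 0.634 × 33.57 / 15.43 = 1.3794
E(R_Talbot) = R_f + β × MRP = 2.4971% + 1.3794 × 3.9211% = 7.91%

7.91%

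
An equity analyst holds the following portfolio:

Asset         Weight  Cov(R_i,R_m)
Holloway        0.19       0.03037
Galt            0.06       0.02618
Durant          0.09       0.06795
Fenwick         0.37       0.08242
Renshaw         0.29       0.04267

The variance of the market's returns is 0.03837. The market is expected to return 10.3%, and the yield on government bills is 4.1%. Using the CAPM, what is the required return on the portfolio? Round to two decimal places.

13.20%

β_Holloway = 0.03037 / 0.03837 = 0.7915
β_Galt = 0.02618 / 0.03837 = 0.6823
β_Durant = 0.06795 / 0.03837 = 1.7709
β_Fenwick = 0.08242 / 0.03837 = 2.1480
β_Renshaw = 0.04267 / 0.03837 = 1.1121
β_P = Σ w_i β_i = 0.19×0.7915 + 0.06×0.6823 + 0.09×1.7709 + 0.37×2.1480 + 0.29×1.1121 = 1.4680
MRP = 10.3% − 4.1% = 6.20%
E(R_P) = R_f + β_P × MRP = 4.1% + 1.4680 × 6.2% = 13.20%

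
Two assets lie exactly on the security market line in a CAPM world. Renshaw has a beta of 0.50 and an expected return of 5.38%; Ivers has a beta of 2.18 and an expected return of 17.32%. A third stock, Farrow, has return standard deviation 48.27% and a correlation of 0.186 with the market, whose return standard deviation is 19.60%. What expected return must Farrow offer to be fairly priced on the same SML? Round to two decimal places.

5.08%

MRP = (17.32% − 5.38%) / (2.18 − 0.50) = 7.1071%
R_f = 5.38% − 0.50 × 7.1071% = 1.8265%
β_Farrow = ρ·σ_i/σ_m = 0.186 × 48.27 / 19.60 = 0.4581
E(R_Farrow) = R_f + β × MRP = 1.8265% + 0.4581 × 7.1071% = 5.08%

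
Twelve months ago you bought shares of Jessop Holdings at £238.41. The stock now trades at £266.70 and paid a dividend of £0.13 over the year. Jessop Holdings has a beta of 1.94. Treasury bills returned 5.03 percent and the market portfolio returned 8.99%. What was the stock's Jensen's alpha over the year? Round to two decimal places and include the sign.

-0.79%

Realised HPR = (P1 + D1 − P0) / P0 = (266.70 + 0.13 − 238.41) / 238.41 = 28.42 / 238.41 = 11.9206%
MRP = 8.99% − 5.03% = 3.96%
CAPM required = R_f + β·MRP = 5.03% + 1.94 × 3.96% = 12.7124%
α = realised − required = 11.9206% − 12.7124% = -0.79%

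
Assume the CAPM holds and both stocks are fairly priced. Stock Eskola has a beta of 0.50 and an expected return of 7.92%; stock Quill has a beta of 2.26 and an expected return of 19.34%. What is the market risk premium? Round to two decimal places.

Both satisfy E(R) = R_f + β·MRP, so the slope of the SML is
MRP = (19.34% − 7.92%) / (2.26 − 0.50) = 11.42% / 1.76 = 6.4886%

6.49%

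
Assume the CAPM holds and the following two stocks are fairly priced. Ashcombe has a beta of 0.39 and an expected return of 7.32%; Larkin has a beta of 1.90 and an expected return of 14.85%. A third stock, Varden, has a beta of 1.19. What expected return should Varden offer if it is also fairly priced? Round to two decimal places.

MRP (SML slope) = (14.85% − 7.32%) / (1.90 − 0.39) = 7.53% / 1.51 = 4.9868%
R_f (intercept) = 7.32% − 0.39 × 4.9868% = 5.3751%
E(R_Varden) = R_f + β × MRP = 5.3751% + 1.19 × 4.9868% = 11.31%

11.31%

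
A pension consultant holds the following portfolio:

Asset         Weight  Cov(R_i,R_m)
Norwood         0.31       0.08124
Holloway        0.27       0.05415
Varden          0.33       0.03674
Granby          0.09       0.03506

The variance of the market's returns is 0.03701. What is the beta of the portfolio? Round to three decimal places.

β_Norwood = 0.08124 / 0.03701 = 2.1951
β_Holloway = 0.05415 / 0.03701 = 1.4631
β_Varden = 0.03674 / 0.03701 = 0.9927
β_Granby = 0.03506 / 0.03701 = 0.9473
β_P = Σ w_i β_i = 0.31×2.1951 + 0.27×1.4631 + 0.33×0.9927 + 0.09×0.9473 = 1.4884

1.488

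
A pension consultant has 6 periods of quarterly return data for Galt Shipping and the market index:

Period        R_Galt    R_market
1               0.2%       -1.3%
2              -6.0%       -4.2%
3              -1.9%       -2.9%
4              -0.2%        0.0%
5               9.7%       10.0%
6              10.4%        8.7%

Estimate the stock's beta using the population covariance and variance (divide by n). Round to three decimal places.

Mean R_i = (0.2 − 6.0 − 1.9 − 0.2 + 9.7 + 10.4) / 6 = 2.0333%
Mean R_m = (-1.3 − 4.2 − 2.9 + 0.0 + 10.0 + 8.7) / 6 = 1.7167%
Σ(R_i − R̄_i)(R_m − R̄_m) = 196.9867  ⇒  Cov = 196.9867 / 6 = 32.8311
Σ(R_m − R̄_m)² = 185.7483  ⇒  Var(R_m) = 185.7483 / 6 = 30.9581
β = Cov / Var(R_m) = 32.8311 / 30.9581 = 1.0605

1.061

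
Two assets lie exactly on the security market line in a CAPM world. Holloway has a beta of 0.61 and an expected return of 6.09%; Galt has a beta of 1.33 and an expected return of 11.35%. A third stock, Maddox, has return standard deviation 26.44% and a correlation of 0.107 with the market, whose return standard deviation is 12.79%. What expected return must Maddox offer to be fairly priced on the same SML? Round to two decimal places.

3.25%

MRP = (11.35% − 6.09%) / (1.33 − 0.61) = 7.3056%
R_f = 6.09% − 0.61 × 7.3056% = 1.6336%
β_Maddox = ρ·σ_i/σ_m = 0.107 × 26.44 / 12.79 = 0.2212
E(R_Maddox) = R_f + β × MRP = 1.6336% + 0.2212 × 7.3056% = 3.25%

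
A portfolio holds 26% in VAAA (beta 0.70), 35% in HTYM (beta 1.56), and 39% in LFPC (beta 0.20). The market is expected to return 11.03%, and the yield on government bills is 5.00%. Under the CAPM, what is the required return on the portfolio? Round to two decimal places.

β_P = Σ w_i β_i = 0.26×0.70 + 0.35×1.56 + 0.39×0.20 = 0.8060
MRP = 11.03% − 5.00% = 6.03%
E(R_P) = R_f + β_P × MRP = 5.00% + 0.8060 × 6.03% = 9.86%

9.86%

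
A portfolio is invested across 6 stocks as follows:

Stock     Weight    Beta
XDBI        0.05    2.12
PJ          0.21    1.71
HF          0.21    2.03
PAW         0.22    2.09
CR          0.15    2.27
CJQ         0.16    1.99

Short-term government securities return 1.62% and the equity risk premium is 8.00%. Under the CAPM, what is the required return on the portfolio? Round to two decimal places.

β_P = Σ w_i β_i = 0.05×2.12 + 0.21×1.71 + 0.21×2.03 + 0.22×2.09 + 0.15×2.27 + 0.16×1.99 = 2.0101
E(R_P) = R_f + β_P × MRP = 1.62% + 2.0101 × 8.00% = 17.70%

17.70%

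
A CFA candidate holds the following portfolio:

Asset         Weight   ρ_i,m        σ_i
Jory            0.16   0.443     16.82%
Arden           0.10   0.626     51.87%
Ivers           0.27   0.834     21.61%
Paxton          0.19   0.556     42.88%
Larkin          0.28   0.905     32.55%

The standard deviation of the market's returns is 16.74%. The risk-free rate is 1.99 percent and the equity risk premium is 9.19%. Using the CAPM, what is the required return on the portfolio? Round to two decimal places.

β_Jory = 0.443 × 16.82% / 16.74% = 0.4451
β_Arden = 0.626 × 51.87% / 16.74% = 1.9397
β_Ivers = 0.834 × 21.61% / 16.74% = 1.0766
β_Paxton = 0.556 × 42.88% / 16.74% = 1.4242
β_Larkin = 0.905 × 32.55% / 16.74% = 1.7597
β_P = Σ w_i β_i = 0.16×0.4451 + 0.10×1.9397 + 0.27×1.0766 + 0.19×1.4242 + 0.28×1.7597 = 1.3192
E(R_P) = R_f + β_P × MRP = 1.99% + 1.3192 × 9.19% = 14.11%

14.11%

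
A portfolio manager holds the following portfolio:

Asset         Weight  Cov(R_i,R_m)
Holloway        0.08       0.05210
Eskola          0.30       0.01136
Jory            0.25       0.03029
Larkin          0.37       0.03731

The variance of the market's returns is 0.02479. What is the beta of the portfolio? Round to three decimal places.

β_Holloway = 0.05210 / 0.02479 = 2.1017
β_Eskola = 0.01136 / 0.02479 = 0.4582
β_Jory = 0.03029 / 0.02479 = 1.2219
β_Larkin = 0.03731 / 0.02479 = 1.5050
β_P = Σ w_i β_i = 0.08×2.1017 + 0.30×0.4582 + 0.25×1.2219 + 0.37×1.5050 = 1.1679

1.168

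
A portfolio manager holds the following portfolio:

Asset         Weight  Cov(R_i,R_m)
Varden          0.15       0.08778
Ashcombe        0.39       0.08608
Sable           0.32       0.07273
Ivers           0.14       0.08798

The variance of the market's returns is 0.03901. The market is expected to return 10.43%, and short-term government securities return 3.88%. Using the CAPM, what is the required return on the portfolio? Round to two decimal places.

β_Varden = 0.08778 / 0.03901 = 2.2502
β_Ashcombe = 0.08608 / 0.03901 = 2.2066
β_Sable = 0.07273 / 0.03901 = 1.8644
β_Ivers = 0.08798 / 0.03901 = 2.2553
β_P = Σ w_i β_i = 0.15×2.2502 + 0.39×2.2066 + 0.32×1.8644 + 0.14×2.2553 = 2.1105
MRP = 10.43% − 3.88% = 6.55%
E(R_P) = R_f + β_P × MRP = 3.88% + 2.1105 × 6.55% = 17.70%

17.70%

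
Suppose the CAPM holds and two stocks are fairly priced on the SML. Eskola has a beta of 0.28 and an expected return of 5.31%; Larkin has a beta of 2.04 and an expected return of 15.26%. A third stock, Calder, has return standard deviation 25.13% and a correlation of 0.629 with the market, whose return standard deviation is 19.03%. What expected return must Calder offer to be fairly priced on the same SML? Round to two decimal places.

8.42%

MRP = (15.26% − 5.31%) / (2.04 − 0.28) = 5.6534%
R_f = 5.31% − 0.28 × 5.6534% = 3.7270%
β_Calder = ρ·σ_i/σ_m = 0.629 × 25.13 / 19.03 = 0.8306
E(R_Calder) = R_f + β × MRP = 3.7270% + 0.8306 × 5.6534% = 8.42%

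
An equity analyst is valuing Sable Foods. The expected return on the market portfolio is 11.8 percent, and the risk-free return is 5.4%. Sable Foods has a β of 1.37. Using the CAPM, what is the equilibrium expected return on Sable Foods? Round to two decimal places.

14.17%

Market risk premium = E(R_m) − R_f = 11.8% − 5.4% = 6.40%
E(R) = R_f + β × MRP = 5.4% + 1.37 × 6.4% = 14.17%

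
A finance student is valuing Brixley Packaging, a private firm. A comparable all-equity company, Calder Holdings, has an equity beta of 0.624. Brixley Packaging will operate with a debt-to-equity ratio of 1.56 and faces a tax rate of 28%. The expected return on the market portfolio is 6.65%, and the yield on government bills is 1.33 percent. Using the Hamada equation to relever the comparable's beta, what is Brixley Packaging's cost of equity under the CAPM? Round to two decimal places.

8.38%

β_L = β_U × [1 + (1 − t)(D/E)] = 0.624 × [1 + (1 − 0.28) × 1.56]
    = 0.624 × [1 + 0.72 × 1.56] = 0.624 × 2.1232 = 1.3249
MRP = 6.65% − 1.33% = 5.32%
E(R) = R_f + β_L × MRP = 1.33% + 1.3249 × 5.32% = 8.38%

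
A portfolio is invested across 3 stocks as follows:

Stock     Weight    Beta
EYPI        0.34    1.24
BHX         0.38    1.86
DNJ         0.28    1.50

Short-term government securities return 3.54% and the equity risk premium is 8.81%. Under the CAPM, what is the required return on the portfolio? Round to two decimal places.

β_P = Σ w_i β_i = 0.34×1.24 + 0.38×1.86 + 0.28×1.50 = 1.5484
E(R_P) = R_f + β_P × MRP = 3.54% + 1.5484 × 8.81% = 17.18%

17.18%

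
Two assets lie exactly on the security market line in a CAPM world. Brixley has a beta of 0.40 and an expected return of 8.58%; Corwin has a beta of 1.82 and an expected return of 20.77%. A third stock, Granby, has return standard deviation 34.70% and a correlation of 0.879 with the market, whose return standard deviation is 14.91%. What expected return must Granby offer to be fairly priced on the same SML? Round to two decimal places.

22.71%

MRP = (20.77% − 8.58%) / (1.82 − 0.40) = 8.5845%
R_f = 8.58% − 0.40 × 8.5845% = 5.1462%
β_Granby = ρ·σ_i/σ_m = 0.879 × 34.70 / 14.91 = 2.0457
E(R_Granby) = R_f + β × MRP = 5.1462% + 2.0457 × 8.5845% = 22.71%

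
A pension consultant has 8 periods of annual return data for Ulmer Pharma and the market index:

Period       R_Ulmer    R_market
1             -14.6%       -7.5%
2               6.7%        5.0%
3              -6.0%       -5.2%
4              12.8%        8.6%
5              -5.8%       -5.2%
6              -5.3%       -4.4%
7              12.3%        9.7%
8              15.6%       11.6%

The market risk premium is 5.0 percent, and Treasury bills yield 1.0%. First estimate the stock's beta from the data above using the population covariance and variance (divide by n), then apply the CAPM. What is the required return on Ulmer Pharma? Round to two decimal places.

Mean R_i = (-14.6 + 6.7 − 6.0 + 12.8 − 5.8 − 5.3 + 12.3 + 15.6) / 8 = 1.9625%
Mean R_m = (-7.5 + 5.0 − 5.2 + 8.6 − 5.2 − 4.4 + 9.7 + 11.6) / 8 = 1.5750%
Σ(R_i − R̄_i)(R_m − R̄_m) = 613.3025  ⇒  Cov = 613.3025 / 8 = 76.6628
Σ(R_m − R̄_m)² = 437.4550  ⇒  Var(R_m) = 437.4550 / 8 = 54.6819
β = Cov / Var(R_m) = 76.6628 / 54.6819 = 1.4020
E(R) = R_f + β × MRP = 1.0% + 1.4020 × 5.0% = 8.01%

8.01%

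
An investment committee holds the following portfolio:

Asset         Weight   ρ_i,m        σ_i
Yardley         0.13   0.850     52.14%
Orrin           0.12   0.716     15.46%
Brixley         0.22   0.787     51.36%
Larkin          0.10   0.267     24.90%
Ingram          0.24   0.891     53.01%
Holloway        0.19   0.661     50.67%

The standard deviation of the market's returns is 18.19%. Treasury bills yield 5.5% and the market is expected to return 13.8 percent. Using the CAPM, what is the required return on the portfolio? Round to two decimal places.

β_Yardley = 0.850 × 52.14% / 18.19% = 2.4364
β_Orrin = 0.716 × 15.46% / 18.19% = 0.6085
β_Brixley = 0.787 × 51.36% / 18.19% = 2.2221
β_Larkin = 0.267 × 24.90% / 18.19% = 0.3655
β_Ingram = 0.891 × 53.01% / 18.19% = 2.5966
β_Holloway = 0.661 × 50.67% / 18.19% = 1.8413
β_P = Σ w_i β_i = 0.13×2.4364 + 0.12×0.6085 + 0.22×2.2221 + 0.10×0.3655 + 0.24×2.5966 + 0.19×1.8413 = 1.8882
MRP = 13.8% − 5.5% = 8.30%
E(R_P) = R_f + β_P × MRP = 5.5% + 1.8882 × 8.3% = 21.17%

21.17%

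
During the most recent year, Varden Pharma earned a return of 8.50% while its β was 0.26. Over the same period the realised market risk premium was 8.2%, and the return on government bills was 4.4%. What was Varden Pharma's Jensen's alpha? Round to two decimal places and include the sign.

+1.97%

CAPM benchmark = R_f + β(R_m − R_f) = 4.4% + 0.26 × 8.2% = 6.5320%
α = actual − benchmark = 8.50% − 6.5320% = +1.97%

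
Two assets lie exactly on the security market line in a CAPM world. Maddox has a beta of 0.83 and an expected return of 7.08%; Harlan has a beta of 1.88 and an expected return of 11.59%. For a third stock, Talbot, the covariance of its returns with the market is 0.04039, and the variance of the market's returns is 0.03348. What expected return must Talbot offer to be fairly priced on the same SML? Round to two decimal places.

8.70%

MRP = (11.59% − 7.08%) / (1.88 − 0.83) = 4.2952%
R_f = 7.08% − 0.83 × 4.2952% = 3.5150%
β_Talbot = Cov / Var(R_m) = 0.04039 / 0.03348 = 1.2064
E(R_Talbot) = R_f + β × MRP = 3.5150% + 1.2064 × 4.2952% = 8.70%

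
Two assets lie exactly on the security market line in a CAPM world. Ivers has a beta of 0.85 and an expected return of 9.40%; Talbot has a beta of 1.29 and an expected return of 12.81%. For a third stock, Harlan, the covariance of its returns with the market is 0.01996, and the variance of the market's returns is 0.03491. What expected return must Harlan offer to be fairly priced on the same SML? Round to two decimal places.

MRP = (12.81% − 9.40%) / (1.29 − 0.85) = 7.7500%
R_f = 9.40% − 0.85 × 7.7500% = 2.8125%
β_Harlan = Cov / Var(R_m) = 0.01996 / 0.03491 = 0.5718
E(R_Harlan) = R_f + β × MRP = 2.8125% + 0.5718 × 7.7500% = 7.24%

7.24%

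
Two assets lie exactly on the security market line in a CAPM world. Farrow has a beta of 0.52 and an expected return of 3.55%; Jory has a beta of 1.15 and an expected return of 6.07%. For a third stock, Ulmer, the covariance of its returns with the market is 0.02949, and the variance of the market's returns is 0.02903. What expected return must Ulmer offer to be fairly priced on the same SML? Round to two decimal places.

MRP = (6.07% − 3.55%) / (1.15 − 0.52) = 4.0000%
R_f = 3.55% − 0.52 × 4.0000% = 1.4700%
β_Ulmer = Cov / Var(R_m) = 0.02949 / 0.02903 = 1.0158
E(R_Ulmer) = R_f + β × MRP = 1.4700% + 1.0158 × 4.0000% = 5.53%

5.53%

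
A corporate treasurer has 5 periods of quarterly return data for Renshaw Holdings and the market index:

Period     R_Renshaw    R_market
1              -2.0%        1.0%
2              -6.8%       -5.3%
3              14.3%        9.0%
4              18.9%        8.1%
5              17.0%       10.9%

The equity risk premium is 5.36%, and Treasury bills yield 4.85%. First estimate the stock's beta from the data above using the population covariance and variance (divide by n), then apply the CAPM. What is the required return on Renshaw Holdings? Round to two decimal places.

13.82%

Mean R_i = (-2.0 − 6.8 + 14.3 + 18.9 + 17.0) / 5 = 8.2800%
Mean R_m = (1.0 − 5.3 + 9.0 + 8.1 + 10.9) / 5 = 4.7400%
Σ(R_i − R̄_i)(R_m − R̄_m) = 304.8940  ⇒  Cov = 304.8940 / 5 = 60.9788
Σ(R_m − R̄_m)² = 182.1720  ⇒  Var(R_m) = 182.1720 / 5 = 36.4344
β = Cov / Var(R_m) = 60.9788 / 36.4344 = 1.6737
E(R) = R_f + β × MRP = 4.85% + 1.6737 × 5.36% = 13.82%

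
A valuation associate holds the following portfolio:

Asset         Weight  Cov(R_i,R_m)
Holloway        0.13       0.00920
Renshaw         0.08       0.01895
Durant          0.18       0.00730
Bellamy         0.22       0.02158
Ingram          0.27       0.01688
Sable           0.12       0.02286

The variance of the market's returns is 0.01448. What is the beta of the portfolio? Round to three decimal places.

β_Holloway = 0.00920 / 0.01448 = 0.6354
β_Renshaw = 0.01895 / 0.01448 = 1.3087
β_Durant = 0.00730 / 0.01448 = 0.5041
β_Bellamy = 0.02158 / 0.01448 = 1.4903
β_Ingram = 0.01688 / 0.01448 = 1.1657
β_Sable = 0.02286 / 0.01448 = 1.5787
β_P = Σ w_i β_i = 0.13×0.6354 + 0.08×1.3087 + 0.18×0.5041 + 0.22×1.4903 + 0.27×1.1657 + 0.12×1.5787 = 1.1101

1.110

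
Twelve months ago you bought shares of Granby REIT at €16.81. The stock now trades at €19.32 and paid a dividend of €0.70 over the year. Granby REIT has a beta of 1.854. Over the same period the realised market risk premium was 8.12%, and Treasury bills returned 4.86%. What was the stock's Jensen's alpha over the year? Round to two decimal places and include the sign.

-0.82%

Realised HPR = (P1 + D1 − P0) / P0 = (19.32 + 0.70 − 16.81) / 16.81 = 3.21 / 16.81 = 19.0958%
CAPM required = R_f + β·MRP = 4.86% + 1.854 × 8.12% = 19.91448%
α = realised − required = 19.0958% − 19.91448% = -0.82%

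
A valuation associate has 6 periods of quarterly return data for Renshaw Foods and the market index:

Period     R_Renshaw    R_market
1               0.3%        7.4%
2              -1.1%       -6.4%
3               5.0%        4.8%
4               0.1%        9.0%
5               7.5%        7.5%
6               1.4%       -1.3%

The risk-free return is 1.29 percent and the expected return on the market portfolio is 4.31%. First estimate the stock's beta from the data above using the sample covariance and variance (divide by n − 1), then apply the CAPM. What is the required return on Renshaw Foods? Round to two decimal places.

1.98%

Mean R_i = (0.3 − 1.1 + 5.0 + 0.1 + 7.5 + 1.4) / 6 = 2.2000%
Mean R_m = (7.4 − 6.4 + 4.8 + 9.0 + 7.5 − 1.3) / 6 = 3.5000%
Σ(R_i − R̄_i)(R_m − R̄_m) = 42.3900  ⇒  Cov = 42.3900 / 5 = 8.4780
Σ(R_m − R̄_m)² = 184.2000  ⇒  Var(R_m) = 184.2000 / 5 = 36.8400
β = Cov / Var(R_m) = 8.4780 / 36.8400 = 0.2301
MRP = 4.31% − 1.29% = 3.02%
E(R) = R_f + β × MRP = 1.29% + 0.2301 × 3.02% = 1.98%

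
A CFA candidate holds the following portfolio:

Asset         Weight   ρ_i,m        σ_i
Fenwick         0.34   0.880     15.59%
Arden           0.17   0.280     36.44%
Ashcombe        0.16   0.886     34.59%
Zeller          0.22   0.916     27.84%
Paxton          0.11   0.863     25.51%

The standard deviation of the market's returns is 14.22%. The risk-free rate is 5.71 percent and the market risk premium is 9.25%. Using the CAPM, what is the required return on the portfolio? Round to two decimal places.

18.29%

β_Fenwick = 0.880 × 15.59% / 14.22% = 0.9648
β_Arden = 0.280 × 36.44% / 14.22% = 0.7175
β_Ashcombe = 0.886 × 34.59% / 14.22% = 2.1552
β_Zeller = 0.916 × 27.84% / 14.22% = 1.7934
β_Paxton = 0.863 × 25.51% / 14.22% = 1.5482
β_P = Σ w_i β_i = 0.34×0.9648 + 0.17×0.7175 + 0.16×2.1552 + 0.22×1.7934 + 0.11×1.5482 = 1.3597
E(R_P) = R_f + β_P × MRP = 5.71% + 1.3597 × 9.25% = 18.29%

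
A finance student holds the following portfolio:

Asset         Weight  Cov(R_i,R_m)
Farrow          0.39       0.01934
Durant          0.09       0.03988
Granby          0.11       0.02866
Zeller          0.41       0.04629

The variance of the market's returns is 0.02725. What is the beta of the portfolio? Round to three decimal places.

β_Farrow = 0.01934 / 0.02725 = 0.7097
β_Durant = 0.03988 / 0.02725 = 1.4635
β_Granby = 0.02866 / 0.02725 = 1.0517
β_Zeller = 0.04629 / 0.02725 = 1.6987
β_P = Σ w_i β_i = 0.39×0.7097 + 0.09×1.4635 + 0.11×1.0517 + 0.41×1.6987 = 1.2207

1.221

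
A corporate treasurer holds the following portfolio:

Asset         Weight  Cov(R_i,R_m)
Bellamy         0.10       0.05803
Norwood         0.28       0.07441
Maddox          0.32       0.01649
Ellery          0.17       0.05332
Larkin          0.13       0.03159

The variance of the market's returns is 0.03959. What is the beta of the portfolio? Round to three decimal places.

1.139

β_Bellamy = 0.05803 / 0.03959 = 1.4658
β_Norwood = 0.07441 / 0.03959 = 1.8795
β_Maddox = 0.01649 / 0.03959 = 0.4165
β_Ellery = 0.05332 / 0.03959 = 1.3468
β_Larkin = 0.03159 / 0.03959 = 0.7979
β_P = Σ w_i β_i = 0.10×1.4658 + 0.28×1.8795 + 0.32×0.4165 + 0.17×1.3468 + 0.13×0.7979 = 1.1388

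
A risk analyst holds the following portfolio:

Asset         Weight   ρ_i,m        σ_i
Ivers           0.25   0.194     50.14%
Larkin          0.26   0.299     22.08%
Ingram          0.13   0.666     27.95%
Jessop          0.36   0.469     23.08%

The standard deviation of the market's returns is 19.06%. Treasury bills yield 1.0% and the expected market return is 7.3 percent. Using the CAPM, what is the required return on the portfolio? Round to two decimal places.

4.46%

β_Ivers = 0.194 × 50.14% / 19.06% = 0.5103
β_Larkin = 0.299 × 22.08% / 19.06% = 0.3464
β_Ingram = 0.666 × 27.95% / 19.06% = 0.9766
β_Jessop = 0.469 × 23.08% / 19.06% = 0.5679
β_P = Σ w_i β_i = 0.25×0.5103 + 0.26×0.3464 + 0.13×0.9766 + 0.36×0.5679 = 0.5490
MRP = 7.3% − 1.0% = 6.30%
E(R_P) = R_f + β_P × MRP = 1.0% + 0.5490 × 6.3% = 4.46%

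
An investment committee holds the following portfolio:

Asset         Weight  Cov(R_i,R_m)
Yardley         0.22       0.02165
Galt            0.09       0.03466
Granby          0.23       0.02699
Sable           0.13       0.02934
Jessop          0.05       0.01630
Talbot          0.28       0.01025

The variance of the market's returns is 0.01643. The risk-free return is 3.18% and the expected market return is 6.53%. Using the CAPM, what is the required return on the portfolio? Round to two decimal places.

β_Yardley = 0.02165 / 0.01643 = 1.3177
β_Galt = 0.03466 / 0.01643 = 2.1096
β_Granby = 0.02699 / 0.01643 = 1.6427
β_Sable = 0.02934 / 0.01643 = 1.7858
β_Jessop = 0.01630 / 0.01643 = 0.9921
β_Talbot = 0.01025 / 0.01643 = 0.6239
β_P = Σ w_i β_i = 0.22×1.3177 + 0.09×2.1096 + 0.23×1.6427 + 0.13×1.7858 + 0.05×0.9921 + 0.28×0.6239 = 1.3140
MRP = 6.53% − 3.18% = 3.35%
E(R_P) = R_f + β_P × MRP = 3.18% + 1.3140 × 3.35% = 7.58%

7.58%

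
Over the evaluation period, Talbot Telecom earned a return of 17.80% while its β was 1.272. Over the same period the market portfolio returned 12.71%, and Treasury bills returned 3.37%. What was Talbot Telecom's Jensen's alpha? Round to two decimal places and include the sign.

Market excess return = 12.71% − 3.37% = 9.34%
CAPM benchmark = R_f + β(R_m − R_f) = 3.37% + 1.272 × 9.34% = 15.25048%
α = actual − benchmark = 17.80% − 15.25048% = +2.55%

+2.55%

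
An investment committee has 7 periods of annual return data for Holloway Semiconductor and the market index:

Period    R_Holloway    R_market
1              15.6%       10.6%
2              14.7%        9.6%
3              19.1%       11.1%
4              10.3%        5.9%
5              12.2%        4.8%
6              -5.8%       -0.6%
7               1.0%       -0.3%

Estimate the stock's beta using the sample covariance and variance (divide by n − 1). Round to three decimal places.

Mean R_i = (15.6 + 14.7 + 19.1 + 10.3 + 12.2 − 5.8 + 1.0) / 7 = 9.5857%
Mean R_m = (10.6 + 9.6 + 11.1 + 5.9 + 4.8 − 0.6 − 0.3) / 7 = 5.8714%
Σ(R_i − R̄_i)(R_m − R̄_m) = 247.0271  ⇒  Cov = 247.0271 / 6 = 41.1712
Σ(R_m − R̄_m)² = 144.7143  ⇒  Var(R_m) = 144.7143 / 6 = 24.1191
β = Cov / Var(R_m) = 41.1712 / 24.1191 = 1.7070

1.707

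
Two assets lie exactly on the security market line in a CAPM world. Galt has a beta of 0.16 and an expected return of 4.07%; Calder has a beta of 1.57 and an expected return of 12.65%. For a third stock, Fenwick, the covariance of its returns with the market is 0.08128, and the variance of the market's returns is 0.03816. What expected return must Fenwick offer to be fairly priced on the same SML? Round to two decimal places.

16.06%

MRP = (12.65% − 4.07%) / (1.57 − 0.16) = 6.0851%
R_f = 4.07% − 0.16 × 6.0851% = 3.0964%
β_Fenwick = Cov / Var(R_m) = 0.08128 / 0.03816 = 2.1300
E(R_Fenwick) = R_f + β × MRP = 3.0964% + 2.1300 × 6.0851% = 16.06%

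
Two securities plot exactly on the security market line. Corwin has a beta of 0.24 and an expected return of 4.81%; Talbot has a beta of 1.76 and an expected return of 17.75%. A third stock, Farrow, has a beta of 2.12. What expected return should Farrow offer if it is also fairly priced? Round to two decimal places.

20.81%

MRP (SML slope) = (17.75% − 4.81%) / (1.76 − 0.24) = 12.94% / 1.52 = 8.5132%
R_f (intercept) = 4.81% − 0.24 × 8.5132% = 2.7668%
E(R_Farrow) = R_f + β × MRP = 2.7668% + 2.12 × 8.5132% = 20.81%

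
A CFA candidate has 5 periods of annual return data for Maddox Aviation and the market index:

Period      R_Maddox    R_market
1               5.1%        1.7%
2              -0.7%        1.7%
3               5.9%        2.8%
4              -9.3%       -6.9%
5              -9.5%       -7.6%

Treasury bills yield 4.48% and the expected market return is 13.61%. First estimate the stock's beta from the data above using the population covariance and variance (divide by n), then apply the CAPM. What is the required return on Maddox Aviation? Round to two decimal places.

17.17%

Mean R_i = (5.1 − 0.7 + 5.9 − 9.3 − 9.5) / 5 = -1.7000%
Mean R_m = (1.7 + 1.7 + 2.8 − 6.9 − 7.6) / 5 = -1.6600%
Σ(R_i − R̄_i)(R_m − R̄_m) = 146.2600  ⇒  Cov = 146.2600 / 5 = 29.2520
Σ(R_m − R̄_m)² = 105.2120  ⇒  Var(R_m) = 105.2120 / 5 = 21.0424
β = Cov / Var(R_m) = 29.2520 / 21.0424 = 1.3901
MRP = 13.61% − 4.48% = 9.13%
E(R) = R_f + β × MRP = 4.48% + 1.3901 × 9.13% = 17.17%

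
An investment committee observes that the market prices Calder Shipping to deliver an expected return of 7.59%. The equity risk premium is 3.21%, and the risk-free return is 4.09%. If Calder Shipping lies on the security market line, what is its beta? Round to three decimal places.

β = (E(R) − R_f) / MRP = (7.59% − 4.09%) / 3.21% = 3.50% / 3.21% = 1.090

1.090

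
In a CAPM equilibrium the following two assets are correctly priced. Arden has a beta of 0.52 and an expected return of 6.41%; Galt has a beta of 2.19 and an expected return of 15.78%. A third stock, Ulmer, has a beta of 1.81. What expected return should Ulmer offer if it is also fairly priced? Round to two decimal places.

MRP (SML slope) = (15.78% − 6.41%) / (2.19 − 0.52) = 9.37% / 1.67 = 5.6108%
R_f (intercept) = 6.41% − 0.52 × 5.6108% = 3.4924%
E(R_Ulmer) = R_f + β × MRP = 3.4924% + 1.81 × 5.6108% = 13.65%

13.65%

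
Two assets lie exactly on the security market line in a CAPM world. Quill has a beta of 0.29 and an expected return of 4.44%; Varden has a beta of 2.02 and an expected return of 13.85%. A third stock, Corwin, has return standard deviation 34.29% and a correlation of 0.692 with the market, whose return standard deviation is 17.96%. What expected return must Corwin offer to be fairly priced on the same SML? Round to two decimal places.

MRP = (13.85% − 4.44%) / (2.02 − 0.29) = 5.4393%
R_f = 4.44% − 0.29 × 5.4393% = 2.8626%
β_Corwin = ρ·σ_i/σ_m = 0.692 × 34.29 / 17.96 = 1.3212
E(R_Corwin) = R_f + β × MRP = 2.8626% + 1.3212 × 5.4393% = 10.05%

10.05%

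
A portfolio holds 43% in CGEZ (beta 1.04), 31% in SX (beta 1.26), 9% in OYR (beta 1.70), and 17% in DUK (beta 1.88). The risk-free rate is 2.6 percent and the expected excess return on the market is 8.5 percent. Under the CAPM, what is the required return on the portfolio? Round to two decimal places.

13.74%

β_P = Σ w_i β_i = 0.43×1.04 + 0.31×1.26 + 0.09×1.70 + 0.17×1.88 = 1.3104
E(R_P) = R_f + β_P × MRP = 2.6% + 1.3104 × 8.5% = 13.74%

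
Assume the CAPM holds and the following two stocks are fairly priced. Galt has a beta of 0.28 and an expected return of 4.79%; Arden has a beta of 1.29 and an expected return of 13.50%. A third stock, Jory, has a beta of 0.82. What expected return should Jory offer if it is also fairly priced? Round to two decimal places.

MRP (SML slope) = (13.50% − 4.79%) / (1.29 − 0.28) = 8.71% / 1.01 = 8.6238%
R_f (intercept) = 4.79% − 0.28 × 8.6238% = 2.3753%
E(R_Jory) = R_f + β × MRP = 2.3753% + 0.82 × 8.6238% = 9.45%

9.45%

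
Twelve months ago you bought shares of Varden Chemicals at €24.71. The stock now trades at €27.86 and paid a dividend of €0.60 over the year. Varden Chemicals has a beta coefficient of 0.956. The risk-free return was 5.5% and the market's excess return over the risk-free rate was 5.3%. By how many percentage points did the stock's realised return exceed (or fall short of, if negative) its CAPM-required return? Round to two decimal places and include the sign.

+4.61%

Realised HPR = (P1 + D1 − P0) / P0 = (27.86 + 0.60 − 24.71) / 24.71 = 3.75 / 24.71 = 15.1760%
CAPM required = R_f + β·MRP = 5.5% + 0.956 × 5.3% = 10.5668%
α = realised − required = 15.1760% − 10.5668% = +4.61%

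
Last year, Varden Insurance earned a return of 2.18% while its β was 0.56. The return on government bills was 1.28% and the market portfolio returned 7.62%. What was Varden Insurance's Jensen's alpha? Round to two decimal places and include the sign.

Market excess return = 7.62% − 1.28% = 6.34%
CAPM benchmark = R_f + β(R_m − R_f) = 1.28% + 0.56 × 6.34% = 4.8304%
α = actual − benchmark = 2.18% − 4.8304% = -2.65%

-2.65%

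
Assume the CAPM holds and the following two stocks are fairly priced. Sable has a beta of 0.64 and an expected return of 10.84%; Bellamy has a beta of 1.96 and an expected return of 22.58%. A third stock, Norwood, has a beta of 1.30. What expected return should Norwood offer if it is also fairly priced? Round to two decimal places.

MRP (SML slope) = (22.58% − 10.84%) / (1.96 − 0.64) = 11.74% / 1.32 = 8.8939%
R_f (intercept) = 10.84% − 0.64 × 8.8939% = 5.1479%
E(R_Norwood) = R_f + β × MRP = 5.1479% + 1.30 × 8.8939% = 16.71%

16.71%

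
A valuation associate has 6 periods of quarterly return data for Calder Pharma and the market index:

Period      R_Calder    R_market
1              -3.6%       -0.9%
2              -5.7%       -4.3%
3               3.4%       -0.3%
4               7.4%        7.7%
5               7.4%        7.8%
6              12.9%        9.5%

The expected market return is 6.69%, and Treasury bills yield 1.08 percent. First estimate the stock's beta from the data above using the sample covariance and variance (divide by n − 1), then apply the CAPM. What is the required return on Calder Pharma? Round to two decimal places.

7.59%

Mean R_i = (-3.6 − 5.7 + 3.4 + 7.4 + 7.4 + 12.9) / 6 = 3.6333%
Mean R_m = (-0.9 − 4.3 − 0.3 + 7.7 + 7.8 + 9.5) / 6 = 3.2500%
Σ(R_i − R̄_i)(R_m − R̄_m) = 193.1300  ⇒  Cov = 193.1300 / 5 = 38.6260
Σ(R_m − R̄_m)² = 166.3950  ⇒  Var(R_m) = 166.3950 / 5 = 33.2790
β = Cov / Var(R_m) = 38.6260 / 33.2790 = 1.1607
MRP = 6.69% − 1.08% = 5.61%
E(R) = R_f + β × MRP = 1.08% + 1.1607 × 5.61% = 7.59%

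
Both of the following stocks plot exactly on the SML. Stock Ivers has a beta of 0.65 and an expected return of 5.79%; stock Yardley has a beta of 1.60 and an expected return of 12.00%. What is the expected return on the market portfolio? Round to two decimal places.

Both satisfy E(R) = R_f + β·MRP, so the slope of the SML is
MRP = (12.00% − 5.79%) / (1.60 − 0.65) = 6.21% / 0.95 = 6.5368%
R_f = E(R_Ivers) − β_Ivers·MRP = 5.79% − 0.65 × 6.5368% = 1.5411%
E(R_m) = R_f + MRP = 1.5411% + 6.5368% = 8.08%

8.08%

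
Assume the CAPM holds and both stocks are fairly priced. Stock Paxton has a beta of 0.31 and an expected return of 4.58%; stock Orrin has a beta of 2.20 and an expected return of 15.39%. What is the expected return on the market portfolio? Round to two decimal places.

Both satisfy E(R) = R_f + β·MRP, so the slope of the SML is
MRP = (15.39% − 4.58%) / (2.20 − 0.31) = 10.81% / 1.89 = 5.7196%
R_f = E(R_Paxton) − β_Paxton·MRP = 4.58% − 0.31 × 5.7196% = 2.8069%
E(R_m) = R_f + MRP = 2.8069% + 5.7196% = 8.53%

8.53%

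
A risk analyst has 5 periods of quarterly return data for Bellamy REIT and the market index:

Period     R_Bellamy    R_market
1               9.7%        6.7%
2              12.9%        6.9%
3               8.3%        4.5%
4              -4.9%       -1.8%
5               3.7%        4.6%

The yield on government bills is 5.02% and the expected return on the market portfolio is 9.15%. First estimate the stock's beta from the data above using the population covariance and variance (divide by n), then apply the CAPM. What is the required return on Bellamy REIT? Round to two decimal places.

Mean R_i = (9.7 + 12.9 + 8.3 − 4.9 + 3.7) / 5 = 5.9400%
Mean R_m = (6.7 + 6.9 + 4.5 − 1.8 + 4.6) / 5 = 4.1800%
Σ(R_i − R̄_i)(R_m − R̄_m) = 93.0440  ⇒  Cov = 93.0440 / 5 = 18.6088
Σ(R_m − R̄_m)² = 49.7880  ⇒  Var(R_m) = 49.7880 / 5 = 9.9576
β = Cov / Var(R_m) = 18.6088 / 9.9576 = 1.8688
MRP = 9.15% − 5.02% = 4.13%
E(R) = R_f + β × MRP = 5.02% + 1.8688 × 4.13% = 12.74%

12.74%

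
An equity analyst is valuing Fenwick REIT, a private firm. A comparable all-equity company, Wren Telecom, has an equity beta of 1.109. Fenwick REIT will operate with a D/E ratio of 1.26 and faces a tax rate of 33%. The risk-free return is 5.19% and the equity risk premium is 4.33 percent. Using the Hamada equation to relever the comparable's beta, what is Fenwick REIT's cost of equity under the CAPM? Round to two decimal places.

14.05%

β_L = β_U × [1 + (1 − t)(D/E)] = 1.109 × [1 + (1 − 0.33) × 1.26]
    = 1.109 × [1 + 0.67 × 1.26] = 1.109 × 1.8442 = 2.0452
E(R) = R_f + β_L × MRP = 5.19% + 2.0452 × 4.33% = 14.05%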